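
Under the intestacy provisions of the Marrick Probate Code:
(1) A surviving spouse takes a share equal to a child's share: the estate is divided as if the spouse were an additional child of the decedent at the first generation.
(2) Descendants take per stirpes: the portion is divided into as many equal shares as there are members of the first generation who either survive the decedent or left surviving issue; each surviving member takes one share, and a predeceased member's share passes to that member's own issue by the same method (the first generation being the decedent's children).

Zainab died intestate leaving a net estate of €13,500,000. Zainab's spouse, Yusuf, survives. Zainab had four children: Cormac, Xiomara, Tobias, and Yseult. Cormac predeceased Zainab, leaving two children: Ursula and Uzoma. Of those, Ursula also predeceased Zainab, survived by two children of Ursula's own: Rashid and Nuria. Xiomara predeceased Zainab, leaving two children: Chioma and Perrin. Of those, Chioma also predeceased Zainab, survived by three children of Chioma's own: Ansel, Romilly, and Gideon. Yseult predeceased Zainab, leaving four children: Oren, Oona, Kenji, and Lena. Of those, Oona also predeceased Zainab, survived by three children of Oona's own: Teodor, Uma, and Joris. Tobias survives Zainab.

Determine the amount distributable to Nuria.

Nuria receives €675,000.

The spouse counts as an additional share at the children's level, so there are 5 primary shares of €2,700,000. Yusuf takes one such share (€2,700,000).
The children's combined portion (€10,800,000) is divided into 4 shares of €2,700,000: Tobias takes €2,700,000; Cormac's €2,700,000 share passes to Cormac's issue; Xiomara's €2,700,000 share passes to Xiomara's issue; Yseult's €2,700,000 share passes to Yseult's issue.
Cormac's share (€2,700,000) is divided into 2 shares of €1,350,000: Uzoma takes €1,350,000; Ursula's €1,350,000 share passes to Ursula's issue.
Ursula's share (€1,350,000) is divided into 2 shares of €675,000: Rashid and Nuria each take €675,000.
Xiomara's share (€2,700,000) is divided into 2 shares of €1,350,000: Perrin takes €1,350,000; Chioma's €1,350,000 share passes to Chioma's issue.
Chioma's share (€1,350,000) is divided into 3 shares of €450,000: Ansel, Romilly, and Gideon each take €450,000.
Yseult's share (€2,700,000) is divided into 4 shares of €675,000: Oren, Kenji, and Lena each take €675,000; Oona's €675,000 share passes to Oona's issue.
Oona's share (€675,000) is divided into 3 shares of €225,000: Teodor, Uma, and Joris each take €225,000.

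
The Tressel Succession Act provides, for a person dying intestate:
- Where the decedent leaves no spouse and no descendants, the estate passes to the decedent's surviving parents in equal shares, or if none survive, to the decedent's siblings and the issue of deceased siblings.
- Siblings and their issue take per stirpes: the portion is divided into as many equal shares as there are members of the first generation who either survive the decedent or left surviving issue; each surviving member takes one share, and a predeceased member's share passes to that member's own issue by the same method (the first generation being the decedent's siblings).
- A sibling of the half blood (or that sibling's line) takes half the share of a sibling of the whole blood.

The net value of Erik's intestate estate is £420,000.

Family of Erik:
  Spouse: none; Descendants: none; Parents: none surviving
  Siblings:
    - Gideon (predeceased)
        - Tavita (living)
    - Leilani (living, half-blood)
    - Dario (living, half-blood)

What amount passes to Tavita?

Tavita receives £210,000.

The entire £420,000 passes to the siblings and their issue.
Counting each half-blood sibling's line as half a unit, there are 2 units in £420,000, so one unit is £210,000. Whole-blood lines (Gideon) take £210,000 each; half-blood lines (Leilani and Dario) take £105,000 each.
Gideon's share (£210,000) passes entirely to Tavita.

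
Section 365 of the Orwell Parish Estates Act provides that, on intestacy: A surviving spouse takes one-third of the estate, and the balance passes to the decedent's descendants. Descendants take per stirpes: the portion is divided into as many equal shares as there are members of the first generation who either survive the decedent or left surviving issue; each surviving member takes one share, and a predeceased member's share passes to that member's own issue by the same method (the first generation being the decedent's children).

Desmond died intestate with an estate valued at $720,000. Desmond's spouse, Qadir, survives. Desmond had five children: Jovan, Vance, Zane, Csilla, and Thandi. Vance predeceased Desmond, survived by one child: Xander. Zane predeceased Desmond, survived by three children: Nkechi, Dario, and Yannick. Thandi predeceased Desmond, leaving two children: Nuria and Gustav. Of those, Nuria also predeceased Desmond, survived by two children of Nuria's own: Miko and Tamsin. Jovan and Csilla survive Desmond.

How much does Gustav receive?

Qadir takes one-third of $720,000 = $240,000. The remaining $480,000 passes to the descendants.
The descendants' portion ($480,000) is divided into 5 shares of $96,000: Jovan and Csilla each take $96,000; Vance's $96,000 share passes to Vance's issue; Zane's $96,000 share passes to Zane's issue; Thandi's $96,000 share passes to Thandi's issue.
Vance's share ($96,000) passes entirely to Xander.
Zane's share ($96,000) is divided into 3 shares of $32,000: Nkechi, Dario, and Yannick each take $32,000.
Thandi's share ($96,000) is divided into 2 shares of $48,000: Gustav takes $48,000; Nuria's $48,000 share passes to Nuria's issue.
Nuria's share ($48,000) is divided into 2 shares of $24,000: Miko and Tamsin each take $24,000.

Gustav receives $48,000.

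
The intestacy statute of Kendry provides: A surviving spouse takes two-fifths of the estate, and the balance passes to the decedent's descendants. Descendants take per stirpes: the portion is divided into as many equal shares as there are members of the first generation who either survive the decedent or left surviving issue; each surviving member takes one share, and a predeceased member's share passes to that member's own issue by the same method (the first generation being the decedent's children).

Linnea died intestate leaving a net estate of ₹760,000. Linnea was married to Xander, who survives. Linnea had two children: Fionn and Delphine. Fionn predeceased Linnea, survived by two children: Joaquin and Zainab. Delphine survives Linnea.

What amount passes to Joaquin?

Joaquin receives ₹114,000.

Xander takes two-fifths of ₹760,000 = ₹304,000. The remaining ₹456,000 passes to the descendants.
The descendants' portion (₹456,000) is divided into 2 shares of ₹228,000: Delphine takes ₹228,000; Fionn's ₹228,000 share passes to Fionn's issue.
Fionn's share (₹228,000) is divided into 2 shares of ₹114,000: Joaquin and Zainab each take ₹114,000.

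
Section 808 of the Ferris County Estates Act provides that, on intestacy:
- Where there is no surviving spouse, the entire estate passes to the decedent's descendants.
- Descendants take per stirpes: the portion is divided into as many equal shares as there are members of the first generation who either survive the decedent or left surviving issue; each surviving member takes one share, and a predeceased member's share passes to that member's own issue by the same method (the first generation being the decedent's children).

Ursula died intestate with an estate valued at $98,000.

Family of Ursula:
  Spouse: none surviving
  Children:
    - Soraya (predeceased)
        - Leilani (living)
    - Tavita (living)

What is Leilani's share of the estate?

Leilani receives $49,000.

The entire $98,000 passes to the descendants.
That amount ($98,000) is divided into 2 shares of $49,000: Tavita takes $49,000; Soraya's $49,000 share passes to Soraya's issue.
Soraya's share ($49,000) passes entirely to Leilani.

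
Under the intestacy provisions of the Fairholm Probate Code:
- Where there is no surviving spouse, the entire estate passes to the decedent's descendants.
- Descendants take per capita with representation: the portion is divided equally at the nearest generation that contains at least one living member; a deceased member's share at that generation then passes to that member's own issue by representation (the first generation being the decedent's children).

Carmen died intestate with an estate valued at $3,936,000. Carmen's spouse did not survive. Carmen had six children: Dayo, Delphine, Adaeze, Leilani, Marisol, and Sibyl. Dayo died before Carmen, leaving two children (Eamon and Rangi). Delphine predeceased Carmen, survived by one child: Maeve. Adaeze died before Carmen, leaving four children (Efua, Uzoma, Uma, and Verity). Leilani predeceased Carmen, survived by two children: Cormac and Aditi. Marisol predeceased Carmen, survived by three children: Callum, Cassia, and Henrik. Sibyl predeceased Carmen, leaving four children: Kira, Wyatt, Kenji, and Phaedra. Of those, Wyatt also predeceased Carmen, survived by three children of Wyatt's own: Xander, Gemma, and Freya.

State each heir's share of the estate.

The entire $3,936,000 passes to the descendants.
No child survives, so the initial division is made at the grandchildren's generation.
That amount ($3,936,000) is divided into 16 shares of $246,000: Eamon, Rangi, Maeve, Efua, Uzoma, Uma, Verity, Cormac, Aditi, Callum, Cassia, Henrik, Kira, Kenji, and Phaedra each take $246,000; Wyatt's $246,000 share passes to Wyatt's issue.
Wyatt's share ($246,000) is divided into 3 shares of $82,000: Xander, Gemma, and Freya each take $82,000.

Eamon: $246,000; Rangi: $246,000; Maeve: $246,000; Efua: $246,000; Uzoma: $246,000; Uma: $246,000; Verity: $246,000; Cormac: $246,000; Aditi: $246,000; Callum: $246,000; Cassia: $246,000; Henrik: $246,000; Kira: $246,000; Xander: $82,000; Gemma: $82,000; Freya: $82,000; Kenji: $246,000; Phaedra: $246,000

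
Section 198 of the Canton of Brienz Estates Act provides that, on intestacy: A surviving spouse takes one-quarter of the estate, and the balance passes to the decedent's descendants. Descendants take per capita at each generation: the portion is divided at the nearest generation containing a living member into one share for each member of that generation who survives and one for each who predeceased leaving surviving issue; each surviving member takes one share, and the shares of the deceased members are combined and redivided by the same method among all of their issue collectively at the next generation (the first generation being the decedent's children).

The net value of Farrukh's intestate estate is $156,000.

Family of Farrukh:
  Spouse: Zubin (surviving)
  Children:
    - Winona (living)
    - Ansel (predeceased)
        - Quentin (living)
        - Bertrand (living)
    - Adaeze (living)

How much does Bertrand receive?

Zubin takes one-quarter of $156,000 = $39,000. The remaining $117,000 passes to the descendants.
The descendants' portion ($117,000) is divided at the children's generation into 3 shares of $39,000. Winona and Adaeze each take $39,000. The remaining share for the deceased Ansel ($39,000) is carried to the next generation.
That pool ($39,000) is divided at the grandchildren's generation equally among Quentin and Bertrand: $19,500 each.

Bertrand receives $19,500.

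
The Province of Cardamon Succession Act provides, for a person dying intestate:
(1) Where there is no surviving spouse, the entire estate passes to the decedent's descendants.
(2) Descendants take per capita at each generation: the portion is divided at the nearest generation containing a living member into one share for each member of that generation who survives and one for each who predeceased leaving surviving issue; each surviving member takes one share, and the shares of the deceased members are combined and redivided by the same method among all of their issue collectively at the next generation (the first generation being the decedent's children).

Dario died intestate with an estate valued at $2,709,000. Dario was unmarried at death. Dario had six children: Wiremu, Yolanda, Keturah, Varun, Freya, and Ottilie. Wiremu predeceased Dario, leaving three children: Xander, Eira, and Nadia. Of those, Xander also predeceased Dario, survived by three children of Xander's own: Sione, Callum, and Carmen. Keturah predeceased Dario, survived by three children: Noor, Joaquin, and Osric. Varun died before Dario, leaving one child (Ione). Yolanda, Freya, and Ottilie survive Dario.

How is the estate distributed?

The entire $2,709,000 passes to the descendants.
That amount ($2,709,000) is divided at the children's generation into 6 shares of $451,500. Yolanda, Freya, and Ottilie each take $451,500. The 3 shares of the deceased (Wiremu, Keturah, and Varun) are combined into a pool of $1,354,500.
That pool ($1,354,500) is divided at the grandchildren's generation into 7 shares of $193,500. Eira, Nadia, Noor, Joaquin, Osric, and Ione each take $193,500. The remaining share for the deceased Xander ($193,500) is carried to the next generation.
That pool ($193,500) is divided at the great-grandchildren's generation equally among Sione, Callum, and Carmen: $64,500 each.

Sione: $64,500; Callum: $64,500; Carmen: $64,500; Eira: $193,500; Nadia: $193,500; Yolanda: $451,500; Noor: $193,500; Joaquin: $193,500; Osric: $193,500; Ione: $193,500; Freya: $451,500; Ottilie: $451,500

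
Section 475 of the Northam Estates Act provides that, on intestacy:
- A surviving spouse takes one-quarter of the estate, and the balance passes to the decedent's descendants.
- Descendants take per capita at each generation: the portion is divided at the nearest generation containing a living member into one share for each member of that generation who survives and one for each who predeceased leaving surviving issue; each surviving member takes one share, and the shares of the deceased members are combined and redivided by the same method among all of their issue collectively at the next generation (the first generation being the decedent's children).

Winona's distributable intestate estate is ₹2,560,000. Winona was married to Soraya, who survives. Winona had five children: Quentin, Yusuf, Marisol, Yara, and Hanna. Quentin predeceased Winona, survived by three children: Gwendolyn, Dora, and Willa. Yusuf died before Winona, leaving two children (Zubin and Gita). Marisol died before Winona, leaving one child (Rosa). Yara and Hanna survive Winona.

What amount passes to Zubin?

Soraya takes one-quarter of ₹2,560,000 = ₹640,000. The remaining ₹1,920,000 passes to the descendants.
The descendants' portion (₹1,920,000) is divided at the children's generation into 5 shares of ₹384,000. Yara and Hanna each take ₹384,000. The 3 shares of the deceased (Quentin, Yusuf, and Marisol) are combined into a pool of ₹1,152,000.
That pool (₹1,152,000) is divided at the grandchildren's generation equally among Gwendolyn, Dora, Willa, Zubin, Gita, and Rosa: ₹192,000 each.

Zubin receives ₹192,000.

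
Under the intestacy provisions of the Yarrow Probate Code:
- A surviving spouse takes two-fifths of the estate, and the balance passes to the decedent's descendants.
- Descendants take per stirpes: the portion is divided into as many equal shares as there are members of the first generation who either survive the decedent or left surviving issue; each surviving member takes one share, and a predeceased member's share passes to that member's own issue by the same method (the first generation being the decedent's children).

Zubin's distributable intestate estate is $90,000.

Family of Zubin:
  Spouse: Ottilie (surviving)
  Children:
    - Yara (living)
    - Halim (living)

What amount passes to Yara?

Ottilie takes two-fifths of $90,000 = $36,000. The remaining $54,000 passes to the descendants.
The descendants' portion ($54,000) is divided into 2 shares of $27,000: Yara and Halim each take $27,000.

Yara receives $27,000.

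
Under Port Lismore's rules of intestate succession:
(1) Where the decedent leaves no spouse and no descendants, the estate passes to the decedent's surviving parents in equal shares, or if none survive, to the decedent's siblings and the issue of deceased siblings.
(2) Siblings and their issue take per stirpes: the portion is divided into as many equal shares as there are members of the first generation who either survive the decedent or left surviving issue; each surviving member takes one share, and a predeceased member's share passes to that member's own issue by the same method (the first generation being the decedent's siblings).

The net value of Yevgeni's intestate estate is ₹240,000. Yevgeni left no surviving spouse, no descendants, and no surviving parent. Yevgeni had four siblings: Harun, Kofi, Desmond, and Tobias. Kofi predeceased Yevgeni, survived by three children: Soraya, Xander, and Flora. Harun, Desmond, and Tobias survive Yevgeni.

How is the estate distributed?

The entire ₹240,000 passes to the siblings and their issue.
That amount (₹240,000) is divided into 4 shares of ₹60,000: Harun, Desmond, and Tobias each take ₹60,000; Kofi's ₹60,000 share passes to Kofi's issue.
Kofi's share (₹60,000) is divided into 3 shares of ₹20,000: Soraya, Xander, and Flora each take ₹20,000.

Harun: ₹60,000; Soraya: ₹20,000; Xander: ₹20,000; Flora: ₹20,000; Desmond: ₹60,000; Tobias: ₹60,000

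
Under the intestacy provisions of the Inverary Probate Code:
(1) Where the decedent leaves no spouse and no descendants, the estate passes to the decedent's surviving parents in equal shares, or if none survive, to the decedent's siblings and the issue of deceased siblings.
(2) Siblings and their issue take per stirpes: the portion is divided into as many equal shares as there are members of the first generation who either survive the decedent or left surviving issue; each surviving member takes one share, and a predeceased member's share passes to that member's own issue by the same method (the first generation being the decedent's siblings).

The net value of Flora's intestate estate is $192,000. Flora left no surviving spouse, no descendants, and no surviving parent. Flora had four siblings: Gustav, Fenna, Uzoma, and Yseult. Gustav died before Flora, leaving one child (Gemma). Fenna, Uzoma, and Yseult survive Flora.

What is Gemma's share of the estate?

The entire $192,000 passes to the siblings and their issue.
That amount ($192,000) is divided into 4 shares of $48,000: Fenna, Uzoma, and Yseult each take $48,000; Gustav's $48,000 share passes to Gustav's issue.
Gustav's share ($48,000) passes entirely to Gemma.

Gemma receives $48,000.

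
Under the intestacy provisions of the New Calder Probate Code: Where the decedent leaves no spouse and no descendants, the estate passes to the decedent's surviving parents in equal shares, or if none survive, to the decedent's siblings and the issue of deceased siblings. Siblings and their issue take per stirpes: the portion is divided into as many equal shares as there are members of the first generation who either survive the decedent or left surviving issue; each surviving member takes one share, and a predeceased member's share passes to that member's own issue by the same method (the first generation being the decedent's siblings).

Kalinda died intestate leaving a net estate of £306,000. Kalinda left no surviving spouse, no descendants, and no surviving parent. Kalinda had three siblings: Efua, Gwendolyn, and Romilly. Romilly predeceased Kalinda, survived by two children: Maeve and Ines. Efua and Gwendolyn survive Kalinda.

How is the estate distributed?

Efua: £102,000; Gwendolyn: £102,000; Maeve: £51,000; Ines: £51,000

The entire £306,000 passes to the siblings and their issue.
That amount (£306,000) is divided into 3 shares of £102,000: Efua and Gwendolyn each take £102,000; Romilly's £102,000 share passes to Romilly's issue.
Romilly's share (£102,000) is divided into 2 shares of £51,000: Maeve and Ines each take £51,000.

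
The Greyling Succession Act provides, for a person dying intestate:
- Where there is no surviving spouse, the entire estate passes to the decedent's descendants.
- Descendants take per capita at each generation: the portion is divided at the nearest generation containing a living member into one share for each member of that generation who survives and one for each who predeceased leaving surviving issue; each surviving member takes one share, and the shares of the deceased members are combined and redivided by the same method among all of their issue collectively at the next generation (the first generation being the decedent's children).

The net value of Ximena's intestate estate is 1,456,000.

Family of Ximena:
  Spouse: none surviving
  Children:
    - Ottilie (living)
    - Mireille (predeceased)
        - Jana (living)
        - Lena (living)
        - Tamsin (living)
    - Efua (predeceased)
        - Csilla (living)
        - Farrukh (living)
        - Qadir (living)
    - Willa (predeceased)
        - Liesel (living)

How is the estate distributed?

The entire 1,456,000 passes to the descendants.
That amount (1,456,000) is divided at the children's generation into 4 shares of 364,000. Ottilie takes 364,000. The 3 shares of the deceased (Mireille, Efua, and Willa) are combined into a pool of 1,092,000.
That pool (1,092,000) is divided at the grandchildren's generation equally among Jana, Lena, Tamsin, Csilla, Farrukh, Qadir, and Liesel: 156,000 each.

Ottilie: 364,000; Jana: 156,000; Lena: 156,000; Tamsin: 156,000; Csilla: 156,000; Farrukh: 156,000; Qadir: 156,000; Liesel: 156,000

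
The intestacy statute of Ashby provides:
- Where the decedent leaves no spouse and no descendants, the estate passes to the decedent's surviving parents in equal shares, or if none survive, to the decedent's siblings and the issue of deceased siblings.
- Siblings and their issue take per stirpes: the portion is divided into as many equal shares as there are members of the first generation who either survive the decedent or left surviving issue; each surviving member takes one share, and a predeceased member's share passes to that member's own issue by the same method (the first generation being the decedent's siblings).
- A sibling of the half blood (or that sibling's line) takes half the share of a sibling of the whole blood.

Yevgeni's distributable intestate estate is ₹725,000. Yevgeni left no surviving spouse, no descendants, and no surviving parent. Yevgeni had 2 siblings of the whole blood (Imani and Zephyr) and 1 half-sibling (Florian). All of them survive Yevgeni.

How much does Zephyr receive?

Zephyr receives ₹290,000.

The entire ₹725,000 passes to the siblings and their issue.
Counting each half-blood sibling's line as half a unit, there are 5/2 units in ₹725,000, so one unit is ₹290,000. Whole-blood lines (Imani and Zephyr) take ₹290,000 each; half-blood lines (Florian) take ₹145,000 each.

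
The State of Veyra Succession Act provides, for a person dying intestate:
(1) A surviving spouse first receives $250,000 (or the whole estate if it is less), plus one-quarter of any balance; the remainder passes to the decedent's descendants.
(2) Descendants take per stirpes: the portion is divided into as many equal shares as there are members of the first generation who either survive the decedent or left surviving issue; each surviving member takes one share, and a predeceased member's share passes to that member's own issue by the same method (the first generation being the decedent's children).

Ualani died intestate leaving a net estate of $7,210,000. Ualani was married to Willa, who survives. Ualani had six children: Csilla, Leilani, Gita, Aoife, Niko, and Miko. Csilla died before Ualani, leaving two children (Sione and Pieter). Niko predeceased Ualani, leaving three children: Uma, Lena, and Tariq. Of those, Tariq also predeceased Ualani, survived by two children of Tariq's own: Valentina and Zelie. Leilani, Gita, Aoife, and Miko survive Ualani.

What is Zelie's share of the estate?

Willa first takes $250,000, leaving a balance of $6,960,000. Willa then takes one-quarter of the balance ($1,740,000), for a total of $1,990,000. The remaining $5,220,000 passes to the descendants.
The descendants' portion ($5,220,000) is divided into 6 shares of $870,000: Leilani, Gita, Aoife, and Miko each take $870,000; Csilla's $870,000 share passes to Csilla's issue; Niko's $870,000 share passes to Niko's issue.
Csilla's share ($870,000) is divided into 2 shares of $435,000: Sione and Pieter each take $435,000.
Niko's share ($870,000) is divided into 3 shares of $290,000: Uma and Lena each take $290,000; Tariq's $290,000 share passes to Tariq's issue.
Tariq's share ($290,000) is divided into 2 shares of $145,000: Valentina and Zelie each take $145,000.

Zelie receives $145,000.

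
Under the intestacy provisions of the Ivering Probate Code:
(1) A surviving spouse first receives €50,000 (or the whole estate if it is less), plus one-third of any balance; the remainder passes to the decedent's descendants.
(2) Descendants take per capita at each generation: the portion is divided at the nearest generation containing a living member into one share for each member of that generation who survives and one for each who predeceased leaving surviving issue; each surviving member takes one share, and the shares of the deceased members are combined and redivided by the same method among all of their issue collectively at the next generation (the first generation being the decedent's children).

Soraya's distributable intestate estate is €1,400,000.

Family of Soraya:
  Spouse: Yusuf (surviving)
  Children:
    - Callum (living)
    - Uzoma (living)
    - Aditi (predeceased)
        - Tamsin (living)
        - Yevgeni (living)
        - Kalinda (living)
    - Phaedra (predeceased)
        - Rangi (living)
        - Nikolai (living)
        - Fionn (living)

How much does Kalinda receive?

Yusuf first takes €50,000, leaving a balance of €1,350,000. Yusuf then takes one-third of the balance (€450,000), for a total of €500,000. The remaining €900,000 passes to the descendants.
The descendants' portion (€900,000) is divided at the children's generation into 4 shares of €225,000. Callum and Uzoma each take €225,000. The 2 shares of the deceased (Aditi and Phaedra) are combined into a pool of €450,000.
That pool (€450,000) is divided at the grandchildren's generation equally among Tamsin, Yevgeni, Kalinda, Rangi, Nikolai, and Fionn: €75,000 each.

Kalinda receives €75,000.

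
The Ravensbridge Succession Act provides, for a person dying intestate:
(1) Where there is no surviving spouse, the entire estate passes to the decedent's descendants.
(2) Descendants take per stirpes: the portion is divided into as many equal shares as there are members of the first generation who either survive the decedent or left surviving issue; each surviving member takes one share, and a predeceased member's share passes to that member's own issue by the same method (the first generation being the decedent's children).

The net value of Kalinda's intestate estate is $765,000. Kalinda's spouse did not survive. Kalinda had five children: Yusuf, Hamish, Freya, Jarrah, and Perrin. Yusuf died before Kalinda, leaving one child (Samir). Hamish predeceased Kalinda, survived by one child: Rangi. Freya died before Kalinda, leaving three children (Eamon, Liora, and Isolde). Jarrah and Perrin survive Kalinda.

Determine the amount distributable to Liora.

The entire $765,000 passes to the descendants.
That amount ($765,000) is divided into 5 shares of $153,000: Jarrah and Perrin each take $153,000; Yusuf's $153,000 share passes to Yusuf's issue; Hamish's $153,000 share passes to Hamish's issue; Freya's $153,000 share passes to Freya's issue.
Yusuf's share ($153,000) passes entirely to Samir.
Hamish's share ($153,000) passes entirely to Rangi.
Freya's share ($153,000) is divided into 3 shares of $51,000: Eamon, Liora, and Isolde each take $51,000.

Liora receives $51,000.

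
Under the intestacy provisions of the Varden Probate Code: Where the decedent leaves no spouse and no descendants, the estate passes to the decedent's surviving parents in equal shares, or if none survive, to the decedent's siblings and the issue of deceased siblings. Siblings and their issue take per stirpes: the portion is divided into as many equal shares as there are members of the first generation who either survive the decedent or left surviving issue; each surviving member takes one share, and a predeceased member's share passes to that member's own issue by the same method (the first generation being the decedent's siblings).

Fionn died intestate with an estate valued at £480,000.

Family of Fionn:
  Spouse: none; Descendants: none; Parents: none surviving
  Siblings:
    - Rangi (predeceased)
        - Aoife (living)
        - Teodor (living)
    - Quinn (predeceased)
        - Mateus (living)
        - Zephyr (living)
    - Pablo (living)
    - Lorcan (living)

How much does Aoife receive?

Aoife receives £60,000.

The entire £480,000 passes to the siblings and their issue.
That amount (£480,000) is divided into 4 shares of £120,000: Pablo and Lorcan each take £120,000; Rangi's £120,000 share passes to Rangi's issue; Quinn's £120,000 share passes to Quinn's issue.
Rangi's share (£120,000) is divided into 2 shares of £60,000: Aoife and Teodor each take £60,000.
Quinn's share (£120,000) is divided into 2 shares of £60,000: Mateus and Zephyr each take £60,000.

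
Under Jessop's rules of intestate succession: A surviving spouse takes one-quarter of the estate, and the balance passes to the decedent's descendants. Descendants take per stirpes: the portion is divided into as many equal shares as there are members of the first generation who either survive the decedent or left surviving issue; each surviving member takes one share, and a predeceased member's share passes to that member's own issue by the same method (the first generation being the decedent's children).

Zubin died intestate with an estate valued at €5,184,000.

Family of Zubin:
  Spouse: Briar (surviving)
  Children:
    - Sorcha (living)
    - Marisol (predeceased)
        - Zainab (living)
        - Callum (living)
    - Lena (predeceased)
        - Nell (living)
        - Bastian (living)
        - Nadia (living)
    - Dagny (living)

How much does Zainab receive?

Briar takes one-quarter of €5,184,000 = €1,296,000. The remaining €3,888,000 passes to the descendants.
The descendants' portion (€3,888,000) is divided into 4 shares of €972,000: Sorcha and Dagny each take €972,000; Marisol's €972,000 share passes to Marisol's issue; Lena's €972,000 share passes to Lena's issue.
Marisol's share (€972,000) is divided into 2 shares of €486,000: Zainab and Callum each take €486,000.
Lena's share (€972,000) is divided into 3 shares of €324,000: Nell, Bastian, and Nadia each take €324,000.

Zainab receives €486,000.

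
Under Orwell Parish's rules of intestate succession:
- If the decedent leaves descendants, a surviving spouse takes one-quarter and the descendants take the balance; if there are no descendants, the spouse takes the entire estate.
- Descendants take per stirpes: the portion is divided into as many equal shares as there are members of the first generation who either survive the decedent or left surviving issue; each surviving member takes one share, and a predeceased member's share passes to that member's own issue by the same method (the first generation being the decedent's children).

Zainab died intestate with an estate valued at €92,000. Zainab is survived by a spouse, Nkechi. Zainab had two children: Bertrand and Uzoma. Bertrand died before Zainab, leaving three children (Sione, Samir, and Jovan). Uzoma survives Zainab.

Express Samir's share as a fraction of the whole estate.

Nkechi takes one-quarter of €92,000 = €23,000. The remaining €69,000 passes to the descendants.
The descendants' portion (€69,000) is divided into 2 shares of €34,500: Uzoma takes €34,500; Bertrand's €34,500 share passes to Bertrand's issue.
Bertrand's share (€34,500) is divided into 3 shares of €11,500: Sione, Samir, and Jovan each take €11,500.

Samir receives 1/8 of the estate.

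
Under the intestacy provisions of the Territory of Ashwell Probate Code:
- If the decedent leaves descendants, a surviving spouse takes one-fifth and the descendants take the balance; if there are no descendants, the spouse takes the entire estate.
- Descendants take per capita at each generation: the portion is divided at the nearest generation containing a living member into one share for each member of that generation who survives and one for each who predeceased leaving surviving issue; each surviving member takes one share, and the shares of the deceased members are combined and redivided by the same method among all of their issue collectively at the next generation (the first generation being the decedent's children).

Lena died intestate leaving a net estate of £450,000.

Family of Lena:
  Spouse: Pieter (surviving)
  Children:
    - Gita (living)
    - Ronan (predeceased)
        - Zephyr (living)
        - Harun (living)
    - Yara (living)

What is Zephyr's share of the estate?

Zephyr receives £60,000.

Pieter takes one-fifth of £450,000 = £90,000. The remaining £360,000 passes to the descendants.
The descendants' portion (£360,000) is divided at the children's generation into 3 shares of £120,000. Gita and Yara each take £120,000. The remaining share for the deceased Ronan (£120,000) is carried to the next generation.
That pool (£120,000) is divided at the grandchildren's generation equally among Zephyr and Harun: £60,000 each.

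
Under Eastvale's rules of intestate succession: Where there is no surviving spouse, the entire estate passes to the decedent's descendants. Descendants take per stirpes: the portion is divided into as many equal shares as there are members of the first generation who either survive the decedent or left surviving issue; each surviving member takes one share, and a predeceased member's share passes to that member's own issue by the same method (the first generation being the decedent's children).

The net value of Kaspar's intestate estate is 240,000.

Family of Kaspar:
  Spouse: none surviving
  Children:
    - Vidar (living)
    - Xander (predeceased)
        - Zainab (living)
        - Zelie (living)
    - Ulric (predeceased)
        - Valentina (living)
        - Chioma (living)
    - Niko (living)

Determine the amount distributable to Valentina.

The entire 240,000 passes to the descendants.
That amount (240,000) is divided into 4 shares of 60,000: Vidar and Niko each take 60,000; Xander's 60,000 share passes to Xander's issue; Ulric's 60,000 share passes to Ulric's issue.
Xander's share (60,000) is divided into 2 shares of 30,000: Zainab and Zelie each take 30,000.
Ulric's share (60,000) is divided into 2 shares of 30,000: Valentina and Chioma each take 30,000.

Valentina receives 30,000.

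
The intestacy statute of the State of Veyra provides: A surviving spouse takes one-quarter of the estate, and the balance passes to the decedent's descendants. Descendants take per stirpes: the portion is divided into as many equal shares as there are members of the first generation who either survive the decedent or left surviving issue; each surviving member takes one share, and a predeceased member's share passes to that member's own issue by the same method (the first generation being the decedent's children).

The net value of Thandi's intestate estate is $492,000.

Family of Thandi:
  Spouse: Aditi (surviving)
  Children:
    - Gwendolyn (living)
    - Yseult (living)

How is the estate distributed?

Aditi takes one-quarter of $492,000 = $123,000. The remaining $369,000 passes to the descendants.
The descendants' portion ($369,000) is divided into 2 shares of $184,500: Gwendolyn and Yseult each take $184,500.

Aditi: $123,000; Gwendolyn: $184,500; Yseult: $184,500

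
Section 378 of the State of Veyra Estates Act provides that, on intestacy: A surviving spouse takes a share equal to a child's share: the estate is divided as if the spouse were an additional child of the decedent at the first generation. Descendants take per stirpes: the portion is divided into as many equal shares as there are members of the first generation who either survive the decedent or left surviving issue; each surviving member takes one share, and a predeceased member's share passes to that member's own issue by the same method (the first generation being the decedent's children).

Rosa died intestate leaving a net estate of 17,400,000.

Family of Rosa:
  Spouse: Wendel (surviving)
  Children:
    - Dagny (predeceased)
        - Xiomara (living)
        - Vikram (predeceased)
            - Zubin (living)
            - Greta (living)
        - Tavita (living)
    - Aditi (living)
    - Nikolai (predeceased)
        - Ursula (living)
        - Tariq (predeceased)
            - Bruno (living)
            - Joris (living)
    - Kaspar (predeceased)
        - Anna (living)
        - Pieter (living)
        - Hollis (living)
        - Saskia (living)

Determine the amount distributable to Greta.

Greta receives 580,000.

The spouse counts as an additional share at the children's level, so there are 5 primary shares of 3,480,000. Wendel takes one such share (3,480,000).
The children's combined portion (13,920,000) is divided into 4 shares of 3,480,000: Aditi takes 3,480,000; Dagny's 3,480,000 share passes to Dagny's issue; Nikolai's 3,480,000 share passes to Nikolai's issue; Kaspar's 3,480,000 share passes to Kaspar's issue.
Dagny's share (3,480,000) is divided into 3 shares of 1,160,000: Xiomara and Tavita each take 1,160,000; Vikram's 1,160,000 share passes to Vikram's issue.
Vikram's share (1,160,000) is divided into 2 shares of 580,000: Zubin and Greta each take 580,000.
Nikolai's share (3,480,000) is divided into 2 shares of 1,740,000: Ursula takes 1,740,000; Tariq's 1,740,000 share passes to Tariq's issue.
Tariq's share (1,740,000) is divided into 2 shares of 870,000: Bruno and Joris each take 870,000.
Kaspar's share (3,480,000) is divided into 4 shares of 870,000: Anna, Pieter, Hollis, and Saskia each take 870,000.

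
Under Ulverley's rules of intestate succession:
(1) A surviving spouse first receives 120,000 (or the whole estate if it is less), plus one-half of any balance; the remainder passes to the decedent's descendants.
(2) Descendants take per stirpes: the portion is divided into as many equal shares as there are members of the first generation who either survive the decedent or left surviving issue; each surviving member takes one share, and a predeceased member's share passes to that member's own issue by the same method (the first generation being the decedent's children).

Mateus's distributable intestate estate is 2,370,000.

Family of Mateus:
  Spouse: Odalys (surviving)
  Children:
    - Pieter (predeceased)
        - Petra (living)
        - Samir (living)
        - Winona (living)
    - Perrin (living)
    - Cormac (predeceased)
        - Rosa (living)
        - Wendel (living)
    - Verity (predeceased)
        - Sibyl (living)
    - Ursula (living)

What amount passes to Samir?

Samir receives 75,000.

Odalys first takes 120,000, leaving a balance of 2,250,000. Odalys then takes one-half of the balance (1,125,000), for a total of 1,245,000. The remaining 1,125,000 passes to the descendants.
The descendants' portion (1,125,000) is divided into 5 shares of 225,000: Perrin and Ursula each take 225,000; Pieter's 225,000 share passes to Pieter's issue; Cormac's 225,000 share passes to Cormac's issue; Verity's 225,000 share passes to Verity's issue.
Pieter's share (225,000) is divided into 3 shares of 75,000: Petra, Samir, and Winona each take 75,000.
Cormac's share (225,000) is divided into 2 shares of 112,500: Rosa and Wendel each take 112,500.
Verity's share (225,000) passes entirely to Sibyl.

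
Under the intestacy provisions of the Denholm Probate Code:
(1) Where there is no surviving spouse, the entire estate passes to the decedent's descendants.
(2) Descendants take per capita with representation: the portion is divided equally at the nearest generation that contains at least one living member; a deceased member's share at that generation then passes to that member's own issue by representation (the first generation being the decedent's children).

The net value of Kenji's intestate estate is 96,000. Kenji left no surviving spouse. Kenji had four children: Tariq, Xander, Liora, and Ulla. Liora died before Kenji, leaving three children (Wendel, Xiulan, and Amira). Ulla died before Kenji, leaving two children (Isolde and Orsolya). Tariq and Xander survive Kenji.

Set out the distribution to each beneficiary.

Tariq: 24,000; Xander: 24,000; Wendel: 8,000; Xiulan: 8,000; Amira: 8,000; Isolde: 12,000; Orsolya: 12,000

The entire 96,000 passes to the descendants.
That amount (96,000) is divided into 4 shares of 24,000: Tariq and Xander each take 24,000; Liora's 24,000 share passes to Liora's issue; Ulla's 24,000 share passes to Ulla's issue.
Liora's share (24,000) is divided into 3 shares of 8,000: Wendel, Xiulan, and Amira each take 8,000.
Ulla's share (24,000) is divided into 2 shares of 12,000: Isolde and Orsolya each take 12,000.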